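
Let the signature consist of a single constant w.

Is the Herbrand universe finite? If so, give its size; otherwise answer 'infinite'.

There are no function symbols, so the only ground term is the single constant.
The Herbrand universe is {w}, finite with 1 element.

1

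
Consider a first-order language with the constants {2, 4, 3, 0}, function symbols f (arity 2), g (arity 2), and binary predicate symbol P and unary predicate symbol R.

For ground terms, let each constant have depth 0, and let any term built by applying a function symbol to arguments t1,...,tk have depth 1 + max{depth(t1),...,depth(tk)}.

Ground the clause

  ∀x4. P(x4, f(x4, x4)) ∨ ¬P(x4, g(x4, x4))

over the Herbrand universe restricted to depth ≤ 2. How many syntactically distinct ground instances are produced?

2596

Ground terms of depth ≤ 2:
  If N_k denotes the number of depth-≤k ground terms, the 4 constants give N_0 = 4, and each function symbol of arity r contributes N_{k-1}^r new terms at level k: N_k = 4 + N_{k-1}^2 + N_{k-1}^2.
  N_0 = 4
  N_1 = 4 + 4^2 + 4^2 = 36
  N_2 = 4 + 36^2 + 36^2 = 2596
So there are 2596 ground terms available for substitution.
The body mentions the single quantified variable x4; since ground terms form a free algebra, no two substitutions collapse to the same formula.
Number of ground instances = 2596.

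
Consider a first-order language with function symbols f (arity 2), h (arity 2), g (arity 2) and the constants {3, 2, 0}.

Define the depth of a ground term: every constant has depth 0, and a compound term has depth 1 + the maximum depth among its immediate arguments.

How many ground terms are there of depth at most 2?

Let N_k = |{terms of depth ≤ k}|. Then N_0 = 3 and N_k = 3 + N_{k-1}^2 + N_{k-1}^2 + N_{k-1}^2 for k ≥ 1 (one summand per function symbol, arity giving the exponent).
N_0 = 3
N_1 = 3 + 3^2 + 3^2 + 3^2 = 30
N_2 = 3 + 30^2 + 30^2 + 30^2 = 2703

2703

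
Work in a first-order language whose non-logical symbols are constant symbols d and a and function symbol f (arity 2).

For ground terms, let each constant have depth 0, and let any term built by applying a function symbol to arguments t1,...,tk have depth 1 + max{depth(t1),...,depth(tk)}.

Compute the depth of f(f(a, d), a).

depth(f(a, d)) = 1 + max(0, 0) = 1
depth(f(f(a, d), a)) = 1 + max(1, 0) = 2

2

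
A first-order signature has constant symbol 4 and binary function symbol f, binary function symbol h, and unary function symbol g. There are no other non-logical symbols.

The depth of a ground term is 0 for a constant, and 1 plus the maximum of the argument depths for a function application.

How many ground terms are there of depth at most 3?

If N_k denotes the number of depth-≤k ground terms, the 1 constant gives N_0 = 1, and each function symbol of arity r contributes N_{k-1}^r new terms at level k: N_k = 1 + N_{k-1}^2 + N_{k-1}^2 + N_{k-1}.
N_0 = 1
N_1 = 1 + 1^2 + 1^2 + 1 = 4
N_2 = 1 + 4^2 + 4^2 + 4 = 37
N_3 = 1 + 37^2 + 37^2 + 37 = 2776

2776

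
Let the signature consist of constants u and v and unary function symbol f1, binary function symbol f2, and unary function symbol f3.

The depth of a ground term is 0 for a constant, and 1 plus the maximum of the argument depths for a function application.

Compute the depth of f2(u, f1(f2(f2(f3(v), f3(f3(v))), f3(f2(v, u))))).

6

depth(f3(v)) = 1 + depth(v) = 1 + 0 = 1
depth(f3(f3(v))) = 1 + depth(f3(v)) = 1 + 1 = 2
depth(f2(f3(v), f3(f3(v)))) = 1 + max(1, 2) = 3
depth(f2(v, u)) = 1 + max(0, 0) = 1
depth(f3(f2(v, u))) = 1 + depth(f2(v, u)) = 1 + 1 = 2
depth(f2(f2(f3(v), f3(f3(v))), f3(f2(v, u)))) = 1 + max(3, 2) = 4
depth(f1(f2(f2(f3(v), f3(f3(v))), f3(f2(v, u))))) = 1 + depth(f2(f2(f3(v), f3(f3(v))), f3(f2(v, u)))) = 1 + 4 = 5
depth(f2(u, f1(f2(f2(f3(v), f3(f3(v))), f3(f2(v, u)))))) = 1 + max(0, 5) = 6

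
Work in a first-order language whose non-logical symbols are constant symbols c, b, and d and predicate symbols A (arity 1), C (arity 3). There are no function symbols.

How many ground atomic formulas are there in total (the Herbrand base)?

With no function symbols, the Herbrand universe is just the 3 constants.
Ground atoms per predicate: A: 3, C: 3^3 = 27.
Herbrand base size = 3 + 27 = 30.

30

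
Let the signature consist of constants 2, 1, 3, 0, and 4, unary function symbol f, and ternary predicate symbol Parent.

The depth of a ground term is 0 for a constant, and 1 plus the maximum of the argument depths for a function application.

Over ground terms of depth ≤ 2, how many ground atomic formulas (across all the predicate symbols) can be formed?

3375

First count ground terms of depth ≤ 2.
If N_k denotes the number of depth-≤k ground terms, the 5 constants give N_0 = 5, and each function symbol of arity r contributes N_{k-1}^r new terms at level k: N_k = 5 + N_{k-1}.
N_0 = 5
N_1 = 5 + 5 = 10
N_2 = 5 + 10 = 15
So |H| = 15.
For each predicate symbol, the number of ground atoms is |H| raised to its arity; summing:
  Parent: 15^3 = 3375
Total ground atoms: 3375.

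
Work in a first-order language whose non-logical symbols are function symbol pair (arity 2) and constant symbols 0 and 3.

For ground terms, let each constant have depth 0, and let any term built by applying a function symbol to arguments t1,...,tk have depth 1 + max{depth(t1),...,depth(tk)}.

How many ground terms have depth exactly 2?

32

If N_k denotes the number of depth-≤k ground terms, the 2 constants give N_0 = 2, and each function symbol of arity r contributes N_{k-1}^r new terms at level k: N_k = 2 + N_{k-1}^2.
N_0 = 2
N_1 = 2 + 2^2 = 6
N_2 = 2 + 6^2 = 38
Terms of depth exactly 2: N_2 − N_1 = 38 − 6 = 32.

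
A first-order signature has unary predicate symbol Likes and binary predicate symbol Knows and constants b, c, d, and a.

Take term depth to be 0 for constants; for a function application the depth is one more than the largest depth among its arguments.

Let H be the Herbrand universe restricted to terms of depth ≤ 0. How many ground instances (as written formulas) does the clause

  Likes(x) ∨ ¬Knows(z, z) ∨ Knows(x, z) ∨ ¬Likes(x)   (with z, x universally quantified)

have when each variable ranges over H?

16

Ground terms of depth ≤ 0:
  With no function symbols every ground term is a constant, so there are exactly 4 ground terms at every depth bound.
  N_0 = 4
So there are 4 ground terms available for substitution.
There are 2 variables to instantiate (z, x), each occurring in at least one literal, so different choices give different ground instances.
Number of ground instances = 4^2 = 16.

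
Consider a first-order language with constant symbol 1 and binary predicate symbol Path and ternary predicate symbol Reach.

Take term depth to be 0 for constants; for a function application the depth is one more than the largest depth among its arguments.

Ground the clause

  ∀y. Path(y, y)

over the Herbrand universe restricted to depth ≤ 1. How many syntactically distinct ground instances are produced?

1

Ground terms of depth ≤ 1:
  With no function symbols every ground term is a constant, so there is exactly 1 ground term at every depth bound.
  N_0 = 1
  N_1 = 1
So there is exactly 1 ground term available for substitution.
There is 1 variable to instantiate (y),  occurring in at least one literal, so different choices give different ground instances.
Number of ground instances = 1.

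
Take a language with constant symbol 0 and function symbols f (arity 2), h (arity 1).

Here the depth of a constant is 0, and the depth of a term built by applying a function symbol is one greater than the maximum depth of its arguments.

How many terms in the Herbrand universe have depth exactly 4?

Let N_k count ground terms of depth at most k. Each non-constant term of depth ≤ k is some function symbol applied to depth-≤(k−1) arguments, giving N_k = 1 + N_{k-1}^2 + N_{k-1}.
N_0 = 1
N_1 = 1 + 1^2 + 1 = 3
N_2 = 1 + 3^2 + 3 = 13
N_3 = 1 + 13^2 + 13 = 183
N_4 = 1 + 183^2 + 183 = 33673
Terms of depth exactly 4: N_4 − N_3 = 33673 − 183 = 33490.

33490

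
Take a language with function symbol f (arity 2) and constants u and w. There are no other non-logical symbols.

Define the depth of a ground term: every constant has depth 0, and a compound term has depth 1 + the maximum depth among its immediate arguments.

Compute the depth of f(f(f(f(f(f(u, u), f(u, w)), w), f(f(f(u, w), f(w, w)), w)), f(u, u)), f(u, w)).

6

depth(f(u, u)) = 1 + max(0, 0) = 1
depth(f(u, w)) = 1 + max(0, 0) = 1
depth(f(f(u, u), f(u, w))) = 1 + max(1, 1) = 2
depth(f(f(f(u, u), f(u, w)), w)) = 1 + max(2, 0) = 3
depth(f(w, w)) = 1 + max(0, 0) = 1
depth(f(f(u, w), f(w, w))) = 1 + max(1, 1) = 2
depth(f(f(f(u, w), f(w, w)), w)) = 1 + max(2, 0) = 3
depth(f(f(f(f(u, u), f(u, w)), w), f(f(f(u, w), f(w, w)), w))) = 1 + max(3, 3) = 4
depth(f(f(f(f(f(u, u), f(u, w)), w), f(f(f(u, w), f(w, w)), w)), f(u, u))) = 1 + max(4, 1) = 5
depth(f(f(f(f(f(f(u, u), f(u, w)), w), f(f(f(u, w), f(w, w)), w)), f(u, u)), f(u, w))) = 1 + max(5, 1) = 6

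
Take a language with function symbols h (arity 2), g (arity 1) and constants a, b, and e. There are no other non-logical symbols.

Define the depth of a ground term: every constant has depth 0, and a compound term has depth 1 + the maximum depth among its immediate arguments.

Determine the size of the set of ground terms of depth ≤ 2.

243

Count level by level. With function symbols h/2, g/1, the terms of depth ≤ k are the 3 constants together with each function applied to depth-≤(k−1) tuples, so N_k = 3 + N_{k-1}^2 + N_{k-1}.
N_0 = 3
N_1 = 3 + 3^2 + 3 = 15
N_2 = 3 + 15^2 + 15 = 243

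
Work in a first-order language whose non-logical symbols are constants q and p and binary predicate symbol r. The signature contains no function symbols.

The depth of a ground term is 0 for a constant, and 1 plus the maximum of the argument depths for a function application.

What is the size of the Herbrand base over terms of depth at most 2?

4

First count ground terms of depth ≤ 2.
With no function symbols every ground term is a constant, so there are exactly 2 ground terms at every depth bound.
N_0 = 2
N_1 = 2
N_2 = 2
So |H| = 2.
Each predicate of arity r yields |H|^r ground atoms (one per choice of an r-tuple from H):
  r: 2^2 = 4
Total ground atoms: 4.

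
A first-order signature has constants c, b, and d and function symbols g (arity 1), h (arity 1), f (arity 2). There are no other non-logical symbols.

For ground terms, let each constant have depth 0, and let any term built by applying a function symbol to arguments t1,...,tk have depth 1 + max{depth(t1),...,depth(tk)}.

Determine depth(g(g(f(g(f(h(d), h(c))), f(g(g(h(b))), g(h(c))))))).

7

depth(h(d)) = 1 + depth(d) = 1 + 0 = 1
depth(h(c)) = 1 + depth(c) = 1 + 0 = 1
depth(f(h(d), h(c))) = 1 + max(1, 1) = 2
depth(g(f(h(d), h(c)))) = 1 + depth(f(h(d), h(c))) = 1 + 2 = 3
depth(h(b)) = 1 + depth(b) = 1 + 0 = 1
depth(g(h(b))) = 1 + depth(h(b)) = 1 + 1 = 2
depth(g(g(h(b)))) = 1 + depth(g(h(b))) = 1 + 2 = 3
depth(g(h(c))) = 1 + depth(h(c)) = 1 + 1 = 2
depth(f(g(g(h(b))), g(h(c)))) = 1 + max(3, 2) = 4
depth(f(g(f(h(d), h(c))), f(g(g(h(b))), g(h(c))))) = 1 + max(3, 4) = 5
depth(g(f(g(f(h(d), h(c))), f(g(g(h(b))), g(h(c)))))) = 1 + depth(f(g(f(h(d), h(c))), f(g(g(h(b))), g(h(c))))) = 1 + 5 = 6
depth(g(g(f(g(f(h(d), h(c))), f(g(g(h(b))), g(h(c))))))) = 1 + depth(g(f(g(f(h(d), h(c))), f(g(g(h(b))), g(h(c)))))) = 1 + 6 = 7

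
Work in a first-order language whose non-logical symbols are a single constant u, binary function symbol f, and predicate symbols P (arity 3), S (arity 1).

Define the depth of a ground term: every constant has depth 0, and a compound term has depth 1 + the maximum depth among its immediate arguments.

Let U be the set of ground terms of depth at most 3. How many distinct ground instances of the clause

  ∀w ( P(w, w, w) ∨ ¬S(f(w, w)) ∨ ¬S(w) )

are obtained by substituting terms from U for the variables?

26

Ground terms of depth ≤ 3:
  If N_k denotes the number of depth-≤k ground terms, the 1 constant gives N_0 = 1, and each function symbol of arity r contributes N_{k-1}^r new terms at level k: N_k = 1 + N_{k-1}^2.
  N_0 = 1
  N_1 = 1 + 1^2 = 2
  N_2 = 1 + 2^2 = 5
  N_3 = 1 + 5^2 = 26
So there are 26 ground terms available for substitution.
The body mentions the single quantified variable w; since ground terms form a free algebra, no two substitutions collapse to the same formula.
Number of ground instances = 26.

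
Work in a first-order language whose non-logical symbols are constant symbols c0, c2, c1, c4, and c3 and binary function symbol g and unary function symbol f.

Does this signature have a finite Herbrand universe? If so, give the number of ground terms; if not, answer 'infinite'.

The signature has at least one function symbol (g, arity 2) and at least one constant (c0).
Iterating g gives infinitely many distinct ground terms: c0, g(c0, c0), g(g(c0, c0), g(c0, c0)), ...
So the Herbrand universe is infinite.

infinite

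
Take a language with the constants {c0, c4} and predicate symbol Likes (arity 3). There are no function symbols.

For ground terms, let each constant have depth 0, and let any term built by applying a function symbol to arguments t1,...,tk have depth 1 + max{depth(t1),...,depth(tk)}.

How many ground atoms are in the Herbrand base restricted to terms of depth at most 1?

First count ground terms of depth ≤ 1.
With no function symbols every ground term is a constant, so there are exactly 2 ground terms at every depth bound.
N_0 = 2
N_1 = 2
So |H| = 2.
A ground atom is a predicate applied to a tuple of terms from H, so the count is the sum over predicates of |H|^arity:
  Likes: 2^3 = 8
Total ground atoms: 8.

8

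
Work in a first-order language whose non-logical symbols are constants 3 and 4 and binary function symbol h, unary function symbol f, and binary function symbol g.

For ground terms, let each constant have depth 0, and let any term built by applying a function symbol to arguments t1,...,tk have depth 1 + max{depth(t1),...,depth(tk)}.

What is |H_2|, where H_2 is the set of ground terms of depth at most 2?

Let N_k = |{terms of depth ≤ k}|. Then N_0 = 2 and N_k = 2 + N_{k-1}^2 + N_{k-1} + N_{k-1}^2 for k ≥ 1 (one summand per function symbol, arity giving the exponent).
N_0 = 2
N_1 = 2 + 2^2 + 2 + 2^2 = 12
N_2 = 2 + 12^2 + 12 + 12^2 = 302

302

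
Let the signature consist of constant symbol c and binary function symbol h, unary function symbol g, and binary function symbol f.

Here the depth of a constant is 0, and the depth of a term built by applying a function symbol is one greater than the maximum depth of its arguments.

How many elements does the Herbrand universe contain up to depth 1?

4

Count level by level. With function symbols h/2, g/1, f/2, the terms of depth ≤ k are the 1 constant together with each function applied to depth-≤(k−1) tuples, so N_k = 1 + N_{k-1}^2 + N_{k-1} + N_{k-1}^2.
N_0 = 1
N_1 = 1 + 1^2 + 1 + 1^2 = 4
Explicitly: c, h(c, c), g(c), f(c, c).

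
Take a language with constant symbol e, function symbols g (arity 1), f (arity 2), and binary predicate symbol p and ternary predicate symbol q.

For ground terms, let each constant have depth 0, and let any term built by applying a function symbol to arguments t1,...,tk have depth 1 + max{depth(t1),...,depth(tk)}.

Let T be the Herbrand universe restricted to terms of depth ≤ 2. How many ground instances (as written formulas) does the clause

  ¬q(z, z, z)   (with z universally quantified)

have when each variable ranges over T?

Ground terms of depth ≤ 2:
  Count level by level. With function symbols g/1, f/2, the terms of depth ≤ k are the 1 constant together with each function applied to depth-≤(k−1) tuples, so N_k = 1 + N_{k-1} + N_{k-1}^2.
  N_0 = 1
  N_1 = 1 + 1 + 1^2 = 3
  N_2 = 1 + 3 + 3^2 = 13
So there are 13 ground terms available for substitution.
The variable z ranges independently over the available ground terms, and distinct assignments produce distinct instances.
Number of ground instances = 13.

13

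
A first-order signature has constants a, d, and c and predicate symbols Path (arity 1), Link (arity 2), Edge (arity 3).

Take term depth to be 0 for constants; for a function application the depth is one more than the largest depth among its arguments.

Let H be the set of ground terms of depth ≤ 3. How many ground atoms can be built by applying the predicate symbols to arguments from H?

First count ground terms of depth ≤ 3.
With no function symbols every ground term is a constant, so there are exactly 3 ground terms at every depth bound.
N_0 = 3
N_1 = 3
N_2 = 3
N_3 = 3
Explicitly: a, d, c.
So |H| = 3.
Ground atoms are formed by filling each argument slot of a predicate with a term from H, so an r-ary predicate gives |H|^r atoms:
  Path: 3;  Link: 3^2 = 9;  Edge: 3^3 = 27
Total ground atoms: 3 + 9 + 27 = 39.

39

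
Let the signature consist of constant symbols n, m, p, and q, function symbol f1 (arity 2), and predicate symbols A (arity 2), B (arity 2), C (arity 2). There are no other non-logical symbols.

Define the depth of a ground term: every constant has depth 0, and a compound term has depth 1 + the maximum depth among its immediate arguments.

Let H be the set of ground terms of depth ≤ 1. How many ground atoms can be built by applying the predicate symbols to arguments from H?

First count ground terms of depth ≤ 1.
Count level by level. With function symbols f1/2, the terms of depth ≤ k are the 4 constants together with each function applied to depth-≤(k−1) tuples, so N_k = 4 + N_{k-1}^2.
N_0 = 4
N_1 = 4 + 4^2 = 20
So |H| = 20.
For each predicate symbol, the number of ground atoms is |H| raised to its arity; summing:
  A: 20^2 = 400;  B: 20^2 = 400;  C: 20^2 = 400
Total ground atoms: 400 + 400 + 400 = 1200.

1200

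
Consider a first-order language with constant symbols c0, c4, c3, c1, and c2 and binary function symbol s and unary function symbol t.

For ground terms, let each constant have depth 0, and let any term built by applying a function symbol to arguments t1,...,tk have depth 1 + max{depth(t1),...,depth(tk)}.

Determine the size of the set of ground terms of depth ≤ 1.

35

Write N_k for the number of ground terms of depth ≤ k. A term of depth ≤ k is either a constant or a function symbol applied to arguments of depth ≤ k−1, so N_k = 5 + N_{k-1}^2 + N_{k-1}.
N_0 = 5
N_1 = 5 + 5^2 + 5 = 35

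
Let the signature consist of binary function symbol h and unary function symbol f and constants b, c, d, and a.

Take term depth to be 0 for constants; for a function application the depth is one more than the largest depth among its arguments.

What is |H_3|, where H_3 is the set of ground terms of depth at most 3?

Count level by level. With function symbols h/2, f/1, the terms of depth ≤ k are the 4 constants together with each function applied to depth-≤(k−1) tuples, so N_k = 4 + N_{k-1}^2 + N_{k-1}.
N_0 = 4
N_1 = 4 + 4^2 + 4 = 24
N_2 = 4 + 24^2 + 24 = 604
N_3 = 4 + 604^2 + 604 = 365424

365424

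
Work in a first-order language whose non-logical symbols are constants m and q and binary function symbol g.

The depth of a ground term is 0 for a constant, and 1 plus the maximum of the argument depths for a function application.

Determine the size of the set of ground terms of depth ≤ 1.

6

Let N_k = |{terms of depth ≤ k}|. Then N_0 = 2 and N_k = 2 + N_{k-1}^2 for k ≥ 1 (one summand per function symbol, arity giving the exponent).
N_0 = 2
N_1 = 2 + 2^2 = 6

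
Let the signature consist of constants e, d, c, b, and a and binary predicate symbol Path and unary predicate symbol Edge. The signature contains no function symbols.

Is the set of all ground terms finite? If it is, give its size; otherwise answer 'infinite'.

There are no function symbols, so every ground term is one of the 5 constants.
The Herbrand universe is {e, d, c, b, a}, which is finite with 5 elements.

5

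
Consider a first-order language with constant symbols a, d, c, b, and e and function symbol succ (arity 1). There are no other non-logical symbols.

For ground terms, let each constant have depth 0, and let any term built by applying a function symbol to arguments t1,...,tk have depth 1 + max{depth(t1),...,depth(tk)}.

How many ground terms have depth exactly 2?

If N_k denotes the number of depth-≤k ground terms, the 5 constants give N_0 = 5, and each function symbol of arity r contributes N_{k-1}^r new terms at level k: N_k = 5 + N_{k-1}.
N_0 = 5
N_1 = 5 + 5 = 10
N_2 = 5 + 10 = 15
Terms of depth exactly 2: N_2 − N_1 = 15 − 10 = 5.

5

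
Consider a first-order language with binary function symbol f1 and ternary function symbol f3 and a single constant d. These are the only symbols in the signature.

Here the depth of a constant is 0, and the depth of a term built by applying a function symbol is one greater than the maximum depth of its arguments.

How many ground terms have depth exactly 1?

Write N_k for the number of ground terms of depth ≤ k. A term of depth ≤ k is either a constant or a function symbol applied to arguments of depth ≤ k−1, so N_k = 1 + N_{k-1}^2 + N_{k-1}^3.
N_0 = 1
N_1 = 1 + 1^2 + 1^3 = 3
Terms of depth exactly 1: N_1 − N_0 = 3 − 1 = 2.

2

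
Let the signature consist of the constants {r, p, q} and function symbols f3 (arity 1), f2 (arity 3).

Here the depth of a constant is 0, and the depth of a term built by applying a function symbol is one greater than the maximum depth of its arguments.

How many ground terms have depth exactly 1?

30

If N_k denotes the number of depth-≤k ground terms, the 3 constants give N_0 = 3, and each function symbol of arity r contributes N_{k-1}^r new terms at level k: N_k = 3 + N_{k-1} + N_{k-1}^3.
N_0 = 3
N_1 = 3 + 3 + 3^3 = 33
Terms of depth exactly 1: N_1 − N_0 = 33 − 3 = 30.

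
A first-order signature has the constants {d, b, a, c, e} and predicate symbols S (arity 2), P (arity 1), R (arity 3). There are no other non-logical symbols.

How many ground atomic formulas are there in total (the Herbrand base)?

With no function symbols, the Herbrand universe is just the 5 constants.
Ground atoms per predicate: S: 5^2 = 25, P: 5, R: 5^3 = 125.
Herbrand base size = 25 + 5 + 125 = 155.

155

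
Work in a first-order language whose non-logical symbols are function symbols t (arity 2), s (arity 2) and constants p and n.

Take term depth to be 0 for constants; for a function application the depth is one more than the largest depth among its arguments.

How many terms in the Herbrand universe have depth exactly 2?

192

Let N_k count ground terms of depth at most k. Each non-constant term of depth ≤ k is some function symbol applied to depth-≤(k−1) arguments, giving N_k = 2 + N_{k-1}^2 + N_{k-1}^2.
N_0 = 2
N_1 = 2 + 2^2 + 2^2 = 10
N_2 = 2 + 10^2 + 10^2 = 202
Terms of depth exactly 2: N_2 − N_1 = 202 − 10 = 192.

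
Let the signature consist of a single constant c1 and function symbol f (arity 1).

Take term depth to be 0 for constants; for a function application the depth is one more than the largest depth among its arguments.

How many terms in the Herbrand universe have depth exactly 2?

1

Write N_k for the number of ground terms of depth ≤ k. A term of depth ≤ k is either a constant or a function symbol applied to arguments of depth ≤ k−1, so N_k = 1 + N_{k-1}.
N_0 = 1
N_1 = 1 + 1 = 2
N_2 = 1 + 2 = 3
Terms of depth exactly 2: N_2 − N_1 = 3 − 2 = 1.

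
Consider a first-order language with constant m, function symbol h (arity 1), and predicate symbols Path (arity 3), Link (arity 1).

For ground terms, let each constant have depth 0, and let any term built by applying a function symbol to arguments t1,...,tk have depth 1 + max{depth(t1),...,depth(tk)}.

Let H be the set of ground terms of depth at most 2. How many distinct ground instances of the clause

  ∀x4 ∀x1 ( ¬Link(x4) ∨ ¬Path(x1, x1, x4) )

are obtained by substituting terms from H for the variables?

Ground terms of depth ≤ 2:
  Let N_k = |{terms of depth ≤ k}|. Then N_0 = 1 and N_k = 1 + N_{k-1} for k ≥ 1 (one summand per function symbol, arity giving the exponent).
  N_0 = 1
  N_1 = 1 + 1 = 2
  N_2 = 1 + 2 = 3
  Explicitly: m, h(m), h(h(m)).
So there are 3 ground terms available for substitution.
Each of x4, x1 ranges independently over the available ground terms, and distinct assignments produce distinct instances.
Number of ground instances = 3^2 = 9.

9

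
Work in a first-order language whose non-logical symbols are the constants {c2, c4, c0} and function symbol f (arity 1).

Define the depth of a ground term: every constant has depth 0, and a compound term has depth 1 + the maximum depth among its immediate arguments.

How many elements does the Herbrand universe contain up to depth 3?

If N_k denotes the number of depth-≤k ground terms, the 3 constants give N_0 = 3, and each function symbol of arity r contributes N_{k-1}^r new terms at level k: N_k = 3 + N_{k-1}.
N_0 = 3
N_1 = 3 + 3 = 6
N_2 = 3 + 6 = 9
N_3 = 3 + 9 = 12

12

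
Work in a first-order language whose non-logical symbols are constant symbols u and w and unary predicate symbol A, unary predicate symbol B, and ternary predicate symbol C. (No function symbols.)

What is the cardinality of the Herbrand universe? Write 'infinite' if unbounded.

There are no function symbols, so every ground term is one of the 2 constants.
The Herbrand universe is {u, w}, which is finite with 2 elements.

2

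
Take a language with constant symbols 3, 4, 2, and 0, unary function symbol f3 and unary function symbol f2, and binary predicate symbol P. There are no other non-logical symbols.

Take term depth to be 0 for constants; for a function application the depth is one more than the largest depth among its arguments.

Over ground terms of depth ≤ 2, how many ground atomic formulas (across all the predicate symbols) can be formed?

784

First count ground terms of depth ≤ 2.
Count level by level. With function symbols f3/1, f2/1, the terms of depth ≤ k are the 4 constants together with each function applied to depth-≤(k−1) tuples, so N_k = 4 + N_{k-1} + N_{k-1}.
N_0 = 4
N_1 = 4 + 4 + 4 = 12
N_2 = 4 + 12 + 12 = 28
So |H| = 28.
A ground atom is a predicate applied to a tuple of terms from H, so the count is the sum over predicates of |H|^arity:
  P: 28^2 = 784
Total ground atoms: 784.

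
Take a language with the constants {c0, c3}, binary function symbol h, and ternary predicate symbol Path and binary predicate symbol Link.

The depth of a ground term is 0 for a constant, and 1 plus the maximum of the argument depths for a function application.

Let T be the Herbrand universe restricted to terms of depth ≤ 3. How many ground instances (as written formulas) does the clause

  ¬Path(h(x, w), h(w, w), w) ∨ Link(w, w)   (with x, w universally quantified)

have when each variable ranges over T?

Ground terms of depth ≤ 3:
  If N_k denotes the number of depth-≤k ground terms, the 2 constants give N_0 = 2, and each function symbol of arity r contributes N_{k-1}^r new terms at level k: N_k = 2 + N_{k-1}^2.
  N_0 = 2
  N_1 = 2 + 2^2 = 6
  N_2 = 2 + 6^2 = 38
  N_3 = 2 + 38^2 = 1446
So there are 1446 ground terms available for substitution.
Each of x, w ranges independently over the available ground terms, and distinct assignments produce distinct instances.
Number of ground instances = 1446^2 = 2090916.

2090916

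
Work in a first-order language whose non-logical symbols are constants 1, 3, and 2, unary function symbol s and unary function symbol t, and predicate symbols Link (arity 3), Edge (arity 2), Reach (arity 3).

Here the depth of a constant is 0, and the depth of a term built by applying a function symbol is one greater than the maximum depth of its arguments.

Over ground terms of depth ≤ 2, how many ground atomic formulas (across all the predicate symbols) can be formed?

18963

First count ground terms of depth ≤ 2.
Let N_k count ground terms of depth at most k. Each non-constant term of depth ≤ k is some function symbol applied to depth-≤(k−1) arguments, giving N_k = 3 + N_{k-1} + N_{k-1}.
N_0 = 3
N_1 = 3 + 3 + 3 = 9
N_2 = 3 + 9 + 9 = 21
So |H| = 21.
A ground atom is a predicate applied to a tuple of terms from H, so the count is the sum over predicates of |H|^arity:
  Link: 21^3 = 9261;  Edge: 21^2 = 441;  Reach: 21^3 = 9261
Total ground atoms: 9261 + 441 + 9261 = 18963.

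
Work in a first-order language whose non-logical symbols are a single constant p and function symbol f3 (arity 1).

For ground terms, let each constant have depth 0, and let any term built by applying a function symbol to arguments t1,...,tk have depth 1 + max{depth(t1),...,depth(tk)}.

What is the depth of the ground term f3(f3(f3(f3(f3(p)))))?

5

depth(f3(p)) = 1 + depth(p) = 1 + 0 = 1
depth(f3(f3(p))) = 1 + depth(f3(p)) = 1 + 1 = 2
depth(f3(f3(f3(p)))) = 1 + depth(f3(f3(p))) = 1 + 2 = 3
depth(f3(f3(f3(f3(p))))) = 1 + depth(f3(f3(f3(p)))) = 1 + 3 = 4
depth(f3(f3(f3(f3(f3(p)))))) = 1 + depth(f3(f3(f3(f3(p))))) = 1 + 4 = 5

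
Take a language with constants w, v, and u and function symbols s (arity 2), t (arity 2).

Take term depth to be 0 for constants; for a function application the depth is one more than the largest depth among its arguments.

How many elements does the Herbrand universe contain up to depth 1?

21

Count level by level. With function symbols s/2, t/2, the terms of depth ≤ k are the 3 constants together with each function applied to depth-≤(k−1) tuples, so N_k = 3 + N_{k-1}^2 + N_{k-1}^2.
N_0 = 3
N_1 = 3 + 3^2 + 3^2 = 21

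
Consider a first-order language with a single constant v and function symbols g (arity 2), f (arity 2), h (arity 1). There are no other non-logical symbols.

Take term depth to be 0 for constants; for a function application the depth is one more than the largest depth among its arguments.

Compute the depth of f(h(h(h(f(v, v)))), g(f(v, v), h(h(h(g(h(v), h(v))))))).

7

depth(f(v, v)) = 1 + max(0, 0) = 1
depth(h(f(v, v))) = 1 + depth(f(v, v)) = 1 + 1 = 2
depth(h(h(f(v, v)))) = 1 + depth(h(f(v, v))) = 1 + 2 = 3
depth(h(h(h(f(v, v))))) = 1 + depth(h(h(f(v, v)))) = 1 + 3 = 4
depth(h(v)) = 1 + depth(v) = 1 + 0 = 1
depth(g(h(v), h(v))) = 1 + max(1, 1) = 2
depth(h(g(h(v), h(v)))) = 1 + depth(g(h(v), h(v))) = 1 + 2 = 3
depth(h(h(g(h(v), h(v))))) = 1 + depth(h(g(h(v), h(v)))) = 1 + 3 = 4
depth(h(h(h(g(h(v), h(v)))))) = 1 + depth(h(h(g(h(v), h(v))))) = 1 + 4 = 5
depth(g(f(v, v), h(h(h(g(h(v), h(v))))))) = 1 + max(1, 5) = 6
depth(f(h(h(h(f(v, v)))), g(f(v, v), h(h(h(g(h(v), h(v)))))))) = 1 + max(4, 6) = 7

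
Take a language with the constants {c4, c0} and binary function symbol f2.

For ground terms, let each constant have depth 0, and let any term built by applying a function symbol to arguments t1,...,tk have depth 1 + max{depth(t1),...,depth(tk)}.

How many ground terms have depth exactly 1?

4

Write N_k for the number of ground terms of depth ≤ k. A term of depth ≤ k is either a constant or a function symbol applied to arguments of depth ≤ k−1, so N_k = 2 + N_{k-1}^2.
N_0 = 2
N_1 = 2 + 2^2 = 6
Terms of depth exactly 1: N_1 − N_0 = 6 − 2 = 4.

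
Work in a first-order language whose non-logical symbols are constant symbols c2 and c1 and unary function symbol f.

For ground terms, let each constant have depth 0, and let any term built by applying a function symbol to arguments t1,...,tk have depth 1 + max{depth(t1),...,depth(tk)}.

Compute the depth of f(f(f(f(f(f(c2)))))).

depth(f(c2)) = 1 + depth(c2) = 1 + 0 = 1
depth(f(f(c2))) = 1 + depth(f(c2)) = 1 + 1 = 2
depth(f(f(f(c2)))) = 1 + depth(f(f(c2))) = 1 + 2 = 3
depth(f(f(f(f(c2))))) = 1 + depth(f(f(f(c2)))) = 1 + 3 = 4
depth(f(f(f(f(f(c2)))))) = 1 + depth(f(f(f(f(c2))))) = 1 + 4 = 5
depth(f(f(f(f(f(f(c2))))))) = 1 + depth(f(f(f(f(f(c2)))))) = 1 + 5 = 6

6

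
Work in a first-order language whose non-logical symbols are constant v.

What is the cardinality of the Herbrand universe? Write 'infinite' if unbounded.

1

There are no function symbols, so the only ground term is the single constant.
The Herbrand universe is {v}, finite with 1 element.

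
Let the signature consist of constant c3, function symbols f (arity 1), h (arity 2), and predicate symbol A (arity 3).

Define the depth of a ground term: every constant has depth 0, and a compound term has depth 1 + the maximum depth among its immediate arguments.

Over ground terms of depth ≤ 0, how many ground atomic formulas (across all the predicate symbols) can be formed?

1

First count ground terms of depth ≤ 0.
Let N_k = |{terms of depth ≤ k}|. Then N_0 = 1 and N_k = 1 + N_{k-1} + N_{k-1}^2 for k ≥ 1 (one summand per function symbol, arity giving the exponent).
N_0 = 1
So |H| = 1.
For each predicate symbol, the number of ground atoms is |H| raised to its arity; summing:
  A: 1^3 = 1
Total ground atoms: 1.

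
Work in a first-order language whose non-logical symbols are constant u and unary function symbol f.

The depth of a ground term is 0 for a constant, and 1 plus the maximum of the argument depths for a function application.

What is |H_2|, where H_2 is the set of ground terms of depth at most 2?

3

Let N_k count ground terms of depth at most k. Each non-constant term of depth ≤ k is some function symbol applied to depth-≤(k−1) arguments, giving N_k = 1 + N_{k-1}.
N_0 = 1
N_1 = 1 + 1 = 2
N_2 = 1 + 2 = 3
Explicitly: u, f(u), f(f(u)).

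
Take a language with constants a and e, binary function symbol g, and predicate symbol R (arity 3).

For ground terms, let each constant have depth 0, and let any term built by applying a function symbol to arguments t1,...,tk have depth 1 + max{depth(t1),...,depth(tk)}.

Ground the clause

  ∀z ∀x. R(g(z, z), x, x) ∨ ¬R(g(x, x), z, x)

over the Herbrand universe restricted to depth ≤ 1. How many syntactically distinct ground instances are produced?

Ground terms of depth ≤ 1:
  Count level by level. With function symbols g/2, the terms of depth ≤ k are the 2 constants together with each function applied to depth-≤(k−1) tuples, so N_k = 2 + N_{k-1}^2.
  N_0 = 2
  N_1 = 2 + 2^2 = 6
So there are 6 ground terms available for substitution.
The body mentions every one of the 2 quantified variables; since ground terms form a free algebra, no two substitutions collapse to the same formula.
Number of ground instances = 6^2 = 36.

36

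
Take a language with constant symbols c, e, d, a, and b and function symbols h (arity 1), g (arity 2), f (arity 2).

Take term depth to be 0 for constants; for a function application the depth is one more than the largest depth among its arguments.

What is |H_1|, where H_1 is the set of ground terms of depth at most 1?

60

If N_k denotes the number of depth-≤k ground terms, the 5 constants give N_0 = 5, and each function symbol of arity r contributes N_{k-1}^r new terms at level k: N_k = 5 + N_{k-1} + N_{k-1}^2 + N_{k-1}^2.
N_0 = 5
N_1 = 5 + 5 + 5^2 + 5^2 = 60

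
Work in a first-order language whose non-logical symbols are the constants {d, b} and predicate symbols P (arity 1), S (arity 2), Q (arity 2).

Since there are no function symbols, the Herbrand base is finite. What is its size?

With no function symbols, the Herbrand universe is just the 2 constants.
Ground atoms per predicate: P: 2, S: 2^2 = 4, Q: 2^2 = 4.
Herbrand base size = 2 + 4 + 4 = 10.

10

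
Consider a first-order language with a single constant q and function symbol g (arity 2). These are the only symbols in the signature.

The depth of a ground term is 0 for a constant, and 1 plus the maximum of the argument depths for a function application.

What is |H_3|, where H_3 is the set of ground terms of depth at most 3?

Let N_k = |{terms of depth ≤ k}|. Then N_0 = 1 and N_k = 1 + N_{k-1}^2 for k ≥ 1 (one summand per function symbol, arity giving the exponent).
N_0 = 1
N_1 = 1 + 1^2 = 2
N_2 = 1 + 2^2 = 5
N_3 = 1 + 5^2 = 26

26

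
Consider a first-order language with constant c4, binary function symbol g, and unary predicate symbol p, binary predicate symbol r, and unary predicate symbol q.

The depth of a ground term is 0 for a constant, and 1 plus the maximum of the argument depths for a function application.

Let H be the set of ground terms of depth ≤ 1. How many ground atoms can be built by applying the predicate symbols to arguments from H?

First count ground terms of depth ≤ 1.
If N_k denotes the number of depth-≤k ground terms, the 1 constant gives N_0 = 1, and each function symbol of arity r contributes N_{k-1}^r new terms at level k: N_k = 1 + N_{k-1}^2.
N_0 = 1
N_1 = 1 + 1^2 = 2
Explicitly: c4, g(c4, c4).
So |H| = 2.
For each predicate symbol, the number of ground atoms is |H| raised to its arity; summing:
  p: 2;  r: 2^2 = 4;  q: 2
Total ground atoms: 2 + 4 + 2 = 8.

8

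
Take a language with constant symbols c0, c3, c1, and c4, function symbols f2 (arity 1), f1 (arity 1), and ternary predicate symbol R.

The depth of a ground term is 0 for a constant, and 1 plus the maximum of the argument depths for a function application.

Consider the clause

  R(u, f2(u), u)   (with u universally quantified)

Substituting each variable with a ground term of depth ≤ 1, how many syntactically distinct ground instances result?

Ground terms of depth ≤ 1:
  Let N_k = |{terms of depth ≤ k}|. Then N_0 = 4 and N_k = 4 + N_{k-1} + N_{k-1} for k ≥ 1 (one summand per function symbol, arity giving the exponent).
  N_0 = 4
  N_1 = 4 + 4 + 4 = 12
  Explicitly: c0, c3, c1, c4, f2(c0), f2(c3), f2(c1), f2(c4), f1(c0), f1(c3), f1(c1), f1(c4).
So there are 12 ground terms available for substitution.
The body mentions the single quantified variable u; since ground terms form a free algebra, no two substitutions collapse to the same formula.
Number of ground instances = 12.

12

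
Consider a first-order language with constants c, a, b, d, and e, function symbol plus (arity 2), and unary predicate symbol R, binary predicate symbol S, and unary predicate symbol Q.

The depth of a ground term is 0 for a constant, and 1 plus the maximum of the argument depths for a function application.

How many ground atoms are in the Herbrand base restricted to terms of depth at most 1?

960

First count ground terms of depth ≤ 1.
Let N_k = |{terms of depth ≤ k}|. Then N_0 = 5 and N_k = 5 + N_{k-1}^2 for k ≥ 1 (one summand per function symbol, arity giving the exponent).
N_0 = 5
N_1 = 5 + 5^2 = 30
So |H| = 30.
A ground atom is a predicate applied to a tuple of terms from H, so the count is the sum over predicates of |H|^arity:
  R: 30;  S: 30^2 = 900;  Q: 30
Total ground atoms: 30 + 900 + 30 = 960.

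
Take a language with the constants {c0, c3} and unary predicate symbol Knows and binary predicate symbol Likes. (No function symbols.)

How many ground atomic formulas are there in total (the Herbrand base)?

6

With no function symbols, the Herbrand universe is just the 2 constants.
Ground atoms per predicate: Knows: 2, Likes: 2^2 = 4.
Herbrand base size = 2 + 4 = 6.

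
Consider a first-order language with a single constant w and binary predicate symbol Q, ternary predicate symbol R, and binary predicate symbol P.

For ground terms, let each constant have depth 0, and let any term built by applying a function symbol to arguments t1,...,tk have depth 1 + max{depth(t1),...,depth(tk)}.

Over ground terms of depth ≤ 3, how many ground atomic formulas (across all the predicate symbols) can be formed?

First count ground terms of depth ≤ 3.
With no function symbols every ground term is a constant, so there is exactly 1 ground term at every depth bound.
N_0 = 1
N_1 = 1
N_2 = 1
N_3 = 1
So |H| = 1.
A ground atom is a predicate applied to a tuple of terms from H, so the count is the sum over predicates of |H|^arity:
  Q: 1^2 = 1;  R: 1^3 = 1;  P: 1^2 = 1
Total ground atoms: 1 + 1 + 1 = 3.

3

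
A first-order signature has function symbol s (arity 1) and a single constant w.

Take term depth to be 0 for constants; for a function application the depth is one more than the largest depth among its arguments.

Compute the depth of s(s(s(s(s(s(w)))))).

6

depth(s(w)) = 1 + depth(w) = 1 + 0 = 1
depth(s(s(w))) = 1 + depth(s(w)) = 1 + 1 = 2
depth(s(s(s(w)))) = 1 + depth(s(s(w))) = 1 + 2 = 3
depth(s(s(s(s(w))))) = 1 + depth(s(s(s(w)))) = 1 + 3 = 4
depth(s(s(s(s(s(w)))))) = 1 + depth(s(s(s(s(w))))) = 1 + 4 = 5
depth(s(s(s(s(s(s(w))))))) = 1 + depth(s(s(s(s(s(w)))))) = 1 + 5 = 6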